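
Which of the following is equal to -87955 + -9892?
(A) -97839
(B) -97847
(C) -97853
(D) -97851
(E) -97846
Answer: B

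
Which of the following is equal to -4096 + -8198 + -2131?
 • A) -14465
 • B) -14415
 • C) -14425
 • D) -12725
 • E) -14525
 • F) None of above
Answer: C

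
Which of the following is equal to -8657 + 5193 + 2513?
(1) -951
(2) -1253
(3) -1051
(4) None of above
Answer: 1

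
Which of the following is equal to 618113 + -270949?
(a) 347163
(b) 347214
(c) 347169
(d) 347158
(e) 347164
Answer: e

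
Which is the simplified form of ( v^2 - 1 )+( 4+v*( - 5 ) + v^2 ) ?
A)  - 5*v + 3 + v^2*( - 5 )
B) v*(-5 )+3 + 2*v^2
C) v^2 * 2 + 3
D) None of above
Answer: B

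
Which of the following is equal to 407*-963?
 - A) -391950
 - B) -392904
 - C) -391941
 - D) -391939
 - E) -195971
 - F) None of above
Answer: C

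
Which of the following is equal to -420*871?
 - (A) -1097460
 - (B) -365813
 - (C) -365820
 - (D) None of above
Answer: C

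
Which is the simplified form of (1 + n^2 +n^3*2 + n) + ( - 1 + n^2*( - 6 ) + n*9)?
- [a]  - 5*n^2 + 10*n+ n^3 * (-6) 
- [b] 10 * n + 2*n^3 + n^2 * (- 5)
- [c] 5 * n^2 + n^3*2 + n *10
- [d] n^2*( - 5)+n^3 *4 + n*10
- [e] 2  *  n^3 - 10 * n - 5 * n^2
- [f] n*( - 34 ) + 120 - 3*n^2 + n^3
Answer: b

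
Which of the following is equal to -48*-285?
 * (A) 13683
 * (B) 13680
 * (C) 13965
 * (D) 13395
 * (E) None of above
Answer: B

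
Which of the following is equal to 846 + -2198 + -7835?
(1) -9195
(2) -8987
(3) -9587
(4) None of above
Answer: 4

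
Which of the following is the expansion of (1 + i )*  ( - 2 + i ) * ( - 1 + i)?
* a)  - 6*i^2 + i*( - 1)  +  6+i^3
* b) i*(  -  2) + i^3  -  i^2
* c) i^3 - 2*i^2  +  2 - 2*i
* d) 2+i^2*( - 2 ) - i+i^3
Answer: d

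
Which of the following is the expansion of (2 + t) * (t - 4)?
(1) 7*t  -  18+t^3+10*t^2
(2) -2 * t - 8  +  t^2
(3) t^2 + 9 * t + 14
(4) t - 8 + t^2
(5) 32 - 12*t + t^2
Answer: 2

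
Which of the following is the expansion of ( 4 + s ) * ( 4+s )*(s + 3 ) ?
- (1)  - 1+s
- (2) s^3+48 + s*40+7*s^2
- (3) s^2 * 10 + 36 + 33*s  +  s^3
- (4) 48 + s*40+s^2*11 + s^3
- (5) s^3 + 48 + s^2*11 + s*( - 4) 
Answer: 4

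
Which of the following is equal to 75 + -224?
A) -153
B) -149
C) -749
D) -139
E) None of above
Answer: B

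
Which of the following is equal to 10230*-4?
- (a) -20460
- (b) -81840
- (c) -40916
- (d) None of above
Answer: d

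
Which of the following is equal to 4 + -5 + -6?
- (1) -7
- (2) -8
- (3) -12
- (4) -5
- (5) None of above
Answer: 1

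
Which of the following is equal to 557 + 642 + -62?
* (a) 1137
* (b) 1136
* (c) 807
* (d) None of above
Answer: a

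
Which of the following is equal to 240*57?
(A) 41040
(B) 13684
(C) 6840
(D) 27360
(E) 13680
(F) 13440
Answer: E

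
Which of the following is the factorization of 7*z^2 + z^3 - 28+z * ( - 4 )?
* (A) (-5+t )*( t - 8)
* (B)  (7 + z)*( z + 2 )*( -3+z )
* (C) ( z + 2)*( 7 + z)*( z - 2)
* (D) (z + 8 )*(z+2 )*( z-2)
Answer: C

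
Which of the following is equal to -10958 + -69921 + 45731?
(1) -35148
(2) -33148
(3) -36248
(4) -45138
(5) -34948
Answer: 1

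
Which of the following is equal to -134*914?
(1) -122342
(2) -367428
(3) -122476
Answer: 3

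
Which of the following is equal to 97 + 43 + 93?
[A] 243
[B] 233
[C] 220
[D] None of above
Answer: B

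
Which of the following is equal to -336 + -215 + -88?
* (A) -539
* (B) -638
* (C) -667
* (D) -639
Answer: D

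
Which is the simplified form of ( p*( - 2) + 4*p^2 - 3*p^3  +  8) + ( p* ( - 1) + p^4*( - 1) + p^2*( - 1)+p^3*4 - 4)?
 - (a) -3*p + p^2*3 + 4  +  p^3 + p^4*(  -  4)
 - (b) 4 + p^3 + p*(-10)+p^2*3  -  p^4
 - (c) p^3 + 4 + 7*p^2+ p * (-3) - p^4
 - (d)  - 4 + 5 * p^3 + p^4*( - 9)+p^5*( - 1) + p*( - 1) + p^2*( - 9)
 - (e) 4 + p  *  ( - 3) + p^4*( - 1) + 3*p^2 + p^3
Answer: e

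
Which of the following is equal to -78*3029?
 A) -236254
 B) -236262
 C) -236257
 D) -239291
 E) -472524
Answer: B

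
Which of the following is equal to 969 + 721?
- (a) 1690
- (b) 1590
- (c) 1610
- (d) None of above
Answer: a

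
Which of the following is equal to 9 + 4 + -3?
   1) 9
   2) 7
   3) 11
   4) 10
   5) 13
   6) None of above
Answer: 4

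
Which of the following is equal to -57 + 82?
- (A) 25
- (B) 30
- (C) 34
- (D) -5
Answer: A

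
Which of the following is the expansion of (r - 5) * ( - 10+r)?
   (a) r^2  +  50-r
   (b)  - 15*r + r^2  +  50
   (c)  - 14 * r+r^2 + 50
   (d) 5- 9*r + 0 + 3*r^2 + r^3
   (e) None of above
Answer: b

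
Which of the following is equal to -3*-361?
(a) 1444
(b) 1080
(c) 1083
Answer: c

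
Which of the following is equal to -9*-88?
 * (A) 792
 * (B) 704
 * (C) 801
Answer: A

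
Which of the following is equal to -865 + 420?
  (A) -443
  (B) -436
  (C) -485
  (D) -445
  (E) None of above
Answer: D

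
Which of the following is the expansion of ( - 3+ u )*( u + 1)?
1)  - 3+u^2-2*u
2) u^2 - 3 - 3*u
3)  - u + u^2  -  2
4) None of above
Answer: 1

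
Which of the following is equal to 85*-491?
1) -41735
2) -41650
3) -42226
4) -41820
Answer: 1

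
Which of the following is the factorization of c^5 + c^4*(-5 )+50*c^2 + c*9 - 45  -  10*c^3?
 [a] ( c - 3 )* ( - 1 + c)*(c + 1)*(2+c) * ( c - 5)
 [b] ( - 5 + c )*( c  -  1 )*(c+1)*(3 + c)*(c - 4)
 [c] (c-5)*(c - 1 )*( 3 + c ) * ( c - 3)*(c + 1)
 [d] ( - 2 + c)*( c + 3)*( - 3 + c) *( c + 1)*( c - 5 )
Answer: c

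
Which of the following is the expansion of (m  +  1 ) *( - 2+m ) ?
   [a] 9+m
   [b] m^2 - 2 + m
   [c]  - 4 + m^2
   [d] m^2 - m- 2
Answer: d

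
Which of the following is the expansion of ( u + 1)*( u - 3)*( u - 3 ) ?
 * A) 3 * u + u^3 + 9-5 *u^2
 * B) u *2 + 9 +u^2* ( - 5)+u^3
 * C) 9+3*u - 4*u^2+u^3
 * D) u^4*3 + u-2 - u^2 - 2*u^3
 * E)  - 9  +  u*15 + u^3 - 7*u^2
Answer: A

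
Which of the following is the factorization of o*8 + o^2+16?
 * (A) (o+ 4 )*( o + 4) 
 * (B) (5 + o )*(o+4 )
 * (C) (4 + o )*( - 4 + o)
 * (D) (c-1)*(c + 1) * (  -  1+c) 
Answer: A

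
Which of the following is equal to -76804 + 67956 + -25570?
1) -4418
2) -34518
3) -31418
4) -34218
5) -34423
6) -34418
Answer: 6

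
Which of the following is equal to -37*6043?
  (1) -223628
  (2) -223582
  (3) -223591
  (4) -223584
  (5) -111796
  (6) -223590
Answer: 3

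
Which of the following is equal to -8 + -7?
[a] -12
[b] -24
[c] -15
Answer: c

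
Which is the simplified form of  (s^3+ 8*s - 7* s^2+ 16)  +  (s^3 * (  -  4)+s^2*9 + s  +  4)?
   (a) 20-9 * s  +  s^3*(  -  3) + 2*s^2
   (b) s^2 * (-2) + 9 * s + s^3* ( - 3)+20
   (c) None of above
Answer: c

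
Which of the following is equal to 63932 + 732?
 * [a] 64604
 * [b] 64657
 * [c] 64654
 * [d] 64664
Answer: d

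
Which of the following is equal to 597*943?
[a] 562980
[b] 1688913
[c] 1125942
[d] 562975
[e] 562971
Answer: e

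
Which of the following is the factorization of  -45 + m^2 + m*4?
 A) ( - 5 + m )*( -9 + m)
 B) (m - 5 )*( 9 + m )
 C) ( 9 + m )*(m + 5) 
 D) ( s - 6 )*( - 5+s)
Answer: B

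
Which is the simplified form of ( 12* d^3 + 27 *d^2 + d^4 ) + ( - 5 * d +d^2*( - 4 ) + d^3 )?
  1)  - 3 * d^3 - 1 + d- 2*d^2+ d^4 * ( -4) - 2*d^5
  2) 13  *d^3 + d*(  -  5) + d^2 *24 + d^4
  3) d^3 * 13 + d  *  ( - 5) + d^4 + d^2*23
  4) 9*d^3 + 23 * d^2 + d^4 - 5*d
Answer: 3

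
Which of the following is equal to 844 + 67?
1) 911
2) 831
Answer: 1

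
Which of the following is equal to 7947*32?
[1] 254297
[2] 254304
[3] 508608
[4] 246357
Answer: 2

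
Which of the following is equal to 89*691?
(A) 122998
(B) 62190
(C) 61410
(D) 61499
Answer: D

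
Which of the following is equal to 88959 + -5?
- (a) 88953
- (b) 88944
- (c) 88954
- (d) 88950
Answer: c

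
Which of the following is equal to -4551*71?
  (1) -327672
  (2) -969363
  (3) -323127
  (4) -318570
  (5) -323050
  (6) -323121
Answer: 6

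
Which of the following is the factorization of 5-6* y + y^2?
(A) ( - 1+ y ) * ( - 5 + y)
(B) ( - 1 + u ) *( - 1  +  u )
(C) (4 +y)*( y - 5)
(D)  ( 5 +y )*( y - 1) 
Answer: A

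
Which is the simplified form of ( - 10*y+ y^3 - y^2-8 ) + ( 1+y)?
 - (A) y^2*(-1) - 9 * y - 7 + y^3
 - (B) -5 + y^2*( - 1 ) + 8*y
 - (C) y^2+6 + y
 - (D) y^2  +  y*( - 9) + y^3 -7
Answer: A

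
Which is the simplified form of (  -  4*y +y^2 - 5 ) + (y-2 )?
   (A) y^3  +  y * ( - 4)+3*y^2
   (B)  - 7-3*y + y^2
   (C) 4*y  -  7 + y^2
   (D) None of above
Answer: B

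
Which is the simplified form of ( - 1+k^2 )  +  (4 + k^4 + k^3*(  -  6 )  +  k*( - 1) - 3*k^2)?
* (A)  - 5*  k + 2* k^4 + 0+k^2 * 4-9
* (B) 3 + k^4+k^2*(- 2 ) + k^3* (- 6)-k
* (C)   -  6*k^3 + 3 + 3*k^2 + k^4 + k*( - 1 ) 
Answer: B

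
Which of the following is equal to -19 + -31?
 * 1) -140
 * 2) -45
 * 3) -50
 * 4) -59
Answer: 3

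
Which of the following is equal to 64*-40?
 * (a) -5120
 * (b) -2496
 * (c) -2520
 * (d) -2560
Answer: d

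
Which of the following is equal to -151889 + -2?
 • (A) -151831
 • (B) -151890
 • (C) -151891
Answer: C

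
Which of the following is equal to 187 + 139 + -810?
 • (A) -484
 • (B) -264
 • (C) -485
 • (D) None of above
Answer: A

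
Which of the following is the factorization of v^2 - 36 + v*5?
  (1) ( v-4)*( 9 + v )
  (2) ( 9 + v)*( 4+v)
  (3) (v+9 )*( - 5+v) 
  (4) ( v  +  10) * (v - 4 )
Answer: 1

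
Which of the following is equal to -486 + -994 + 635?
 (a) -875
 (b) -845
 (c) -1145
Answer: b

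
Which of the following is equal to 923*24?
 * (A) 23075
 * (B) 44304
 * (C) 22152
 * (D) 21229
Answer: C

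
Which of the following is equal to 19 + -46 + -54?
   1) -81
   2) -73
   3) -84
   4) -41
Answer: 1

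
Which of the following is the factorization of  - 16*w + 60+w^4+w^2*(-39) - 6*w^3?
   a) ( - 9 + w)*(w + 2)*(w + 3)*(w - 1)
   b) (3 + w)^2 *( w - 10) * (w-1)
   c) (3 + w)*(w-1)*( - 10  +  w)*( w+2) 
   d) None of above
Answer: c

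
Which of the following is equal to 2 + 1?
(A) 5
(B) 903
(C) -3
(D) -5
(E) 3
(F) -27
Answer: E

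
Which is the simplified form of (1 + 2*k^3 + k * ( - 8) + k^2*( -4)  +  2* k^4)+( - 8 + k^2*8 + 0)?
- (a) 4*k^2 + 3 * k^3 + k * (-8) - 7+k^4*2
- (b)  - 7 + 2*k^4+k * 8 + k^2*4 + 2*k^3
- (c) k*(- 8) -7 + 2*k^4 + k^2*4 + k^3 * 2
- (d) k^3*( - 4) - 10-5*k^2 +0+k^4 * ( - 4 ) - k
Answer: c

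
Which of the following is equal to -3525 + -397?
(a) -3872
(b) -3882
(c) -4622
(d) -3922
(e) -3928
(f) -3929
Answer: d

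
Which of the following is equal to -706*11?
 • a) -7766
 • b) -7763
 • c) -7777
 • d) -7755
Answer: a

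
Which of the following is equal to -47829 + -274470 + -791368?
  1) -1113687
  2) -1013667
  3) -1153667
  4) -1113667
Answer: 4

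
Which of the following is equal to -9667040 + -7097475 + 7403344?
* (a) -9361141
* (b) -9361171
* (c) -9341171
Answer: b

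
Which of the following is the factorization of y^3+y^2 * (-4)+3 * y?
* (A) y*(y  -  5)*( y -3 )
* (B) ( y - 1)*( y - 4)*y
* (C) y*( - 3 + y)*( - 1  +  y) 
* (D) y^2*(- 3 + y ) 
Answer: C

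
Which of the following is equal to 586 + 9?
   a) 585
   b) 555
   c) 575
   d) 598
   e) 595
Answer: e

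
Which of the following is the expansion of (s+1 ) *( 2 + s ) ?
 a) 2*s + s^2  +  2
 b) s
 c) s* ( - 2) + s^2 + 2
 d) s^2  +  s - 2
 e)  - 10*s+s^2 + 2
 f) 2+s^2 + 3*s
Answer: f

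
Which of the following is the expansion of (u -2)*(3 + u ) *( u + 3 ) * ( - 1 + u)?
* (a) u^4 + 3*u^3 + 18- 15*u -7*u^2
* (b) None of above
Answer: a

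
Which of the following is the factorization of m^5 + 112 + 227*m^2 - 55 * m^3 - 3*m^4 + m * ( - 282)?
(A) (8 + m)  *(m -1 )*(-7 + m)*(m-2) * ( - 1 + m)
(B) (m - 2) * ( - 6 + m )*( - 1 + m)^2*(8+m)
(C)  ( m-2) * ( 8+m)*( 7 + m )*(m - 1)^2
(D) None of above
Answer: A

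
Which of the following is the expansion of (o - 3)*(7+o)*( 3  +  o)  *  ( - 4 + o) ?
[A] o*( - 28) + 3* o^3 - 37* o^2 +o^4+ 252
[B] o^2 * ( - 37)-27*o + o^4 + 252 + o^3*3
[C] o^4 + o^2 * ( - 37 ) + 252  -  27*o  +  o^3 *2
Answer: B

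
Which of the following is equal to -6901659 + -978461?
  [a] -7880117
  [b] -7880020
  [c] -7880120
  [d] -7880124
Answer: c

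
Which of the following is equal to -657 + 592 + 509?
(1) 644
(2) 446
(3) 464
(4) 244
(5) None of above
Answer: 5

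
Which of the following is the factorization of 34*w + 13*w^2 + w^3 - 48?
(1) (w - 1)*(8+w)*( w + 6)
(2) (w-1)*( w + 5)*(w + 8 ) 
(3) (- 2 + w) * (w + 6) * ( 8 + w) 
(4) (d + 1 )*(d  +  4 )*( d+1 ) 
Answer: 1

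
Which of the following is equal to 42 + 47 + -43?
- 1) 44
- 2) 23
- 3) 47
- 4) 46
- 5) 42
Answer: 4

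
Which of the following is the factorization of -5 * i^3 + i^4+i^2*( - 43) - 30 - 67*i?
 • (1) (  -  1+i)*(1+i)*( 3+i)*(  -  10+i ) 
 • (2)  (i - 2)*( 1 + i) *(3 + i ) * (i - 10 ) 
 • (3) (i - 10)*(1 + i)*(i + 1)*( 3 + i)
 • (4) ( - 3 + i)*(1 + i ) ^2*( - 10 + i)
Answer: 3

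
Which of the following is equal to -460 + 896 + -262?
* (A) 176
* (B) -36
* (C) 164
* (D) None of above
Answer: D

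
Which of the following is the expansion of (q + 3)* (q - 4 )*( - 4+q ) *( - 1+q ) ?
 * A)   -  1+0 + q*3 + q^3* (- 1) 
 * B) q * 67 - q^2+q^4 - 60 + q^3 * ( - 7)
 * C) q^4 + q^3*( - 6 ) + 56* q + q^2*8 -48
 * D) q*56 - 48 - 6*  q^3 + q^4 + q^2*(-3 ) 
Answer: D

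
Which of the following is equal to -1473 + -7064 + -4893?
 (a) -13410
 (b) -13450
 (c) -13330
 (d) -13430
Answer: d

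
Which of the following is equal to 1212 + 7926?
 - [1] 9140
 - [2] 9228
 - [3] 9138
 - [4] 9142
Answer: 3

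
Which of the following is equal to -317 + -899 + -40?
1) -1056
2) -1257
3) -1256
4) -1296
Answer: 3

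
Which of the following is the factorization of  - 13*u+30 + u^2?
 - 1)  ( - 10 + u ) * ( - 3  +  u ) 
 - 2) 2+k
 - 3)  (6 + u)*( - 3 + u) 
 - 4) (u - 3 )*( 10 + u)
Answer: 1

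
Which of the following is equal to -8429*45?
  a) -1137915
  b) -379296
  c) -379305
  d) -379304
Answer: c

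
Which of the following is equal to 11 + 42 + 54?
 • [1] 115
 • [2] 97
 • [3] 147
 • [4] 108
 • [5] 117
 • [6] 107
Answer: 6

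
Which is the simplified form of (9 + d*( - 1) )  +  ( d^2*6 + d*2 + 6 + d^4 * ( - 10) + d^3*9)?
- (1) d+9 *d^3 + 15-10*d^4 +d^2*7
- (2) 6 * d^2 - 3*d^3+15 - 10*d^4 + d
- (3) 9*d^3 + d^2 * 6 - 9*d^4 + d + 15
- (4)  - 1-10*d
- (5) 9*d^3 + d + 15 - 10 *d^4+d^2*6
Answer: 5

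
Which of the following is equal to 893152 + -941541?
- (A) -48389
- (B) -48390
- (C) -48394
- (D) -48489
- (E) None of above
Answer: A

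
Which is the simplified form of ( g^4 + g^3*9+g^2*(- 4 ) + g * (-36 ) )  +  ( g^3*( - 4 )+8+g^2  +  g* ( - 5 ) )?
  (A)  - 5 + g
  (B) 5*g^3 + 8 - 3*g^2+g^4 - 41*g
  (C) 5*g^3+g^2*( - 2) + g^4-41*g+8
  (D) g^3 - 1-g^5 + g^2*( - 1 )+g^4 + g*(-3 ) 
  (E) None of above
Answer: B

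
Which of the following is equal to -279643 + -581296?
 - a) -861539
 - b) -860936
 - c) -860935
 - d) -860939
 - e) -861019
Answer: d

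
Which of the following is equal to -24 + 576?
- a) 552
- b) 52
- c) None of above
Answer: a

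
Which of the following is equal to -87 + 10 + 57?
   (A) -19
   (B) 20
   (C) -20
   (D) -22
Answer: C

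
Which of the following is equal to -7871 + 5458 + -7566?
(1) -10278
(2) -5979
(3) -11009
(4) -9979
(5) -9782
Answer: 4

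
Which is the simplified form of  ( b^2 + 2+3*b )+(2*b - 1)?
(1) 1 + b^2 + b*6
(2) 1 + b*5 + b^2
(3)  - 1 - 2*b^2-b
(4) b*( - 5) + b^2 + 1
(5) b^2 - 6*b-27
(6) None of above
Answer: 2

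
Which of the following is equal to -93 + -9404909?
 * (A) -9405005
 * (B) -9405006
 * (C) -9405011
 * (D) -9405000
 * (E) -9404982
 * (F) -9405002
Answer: F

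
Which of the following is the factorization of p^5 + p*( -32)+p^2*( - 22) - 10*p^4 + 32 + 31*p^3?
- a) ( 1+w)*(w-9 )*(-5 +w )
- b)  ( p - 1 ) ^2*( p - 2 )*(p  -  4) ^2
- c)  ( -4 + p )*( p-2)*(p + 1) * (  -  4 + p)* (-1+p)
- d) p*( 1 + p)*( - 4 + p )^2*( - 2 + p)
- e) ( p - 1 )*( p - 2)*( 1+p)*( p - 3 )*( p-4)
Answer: c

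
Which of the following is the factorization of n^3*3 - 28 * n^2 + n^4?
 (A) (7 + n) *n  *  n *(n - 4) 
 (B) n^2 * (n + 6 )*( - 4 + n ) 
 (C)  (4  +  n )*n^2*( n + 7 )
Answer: A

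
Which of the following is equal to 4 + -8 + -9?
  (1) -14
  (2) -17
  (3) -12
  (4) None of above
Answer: 4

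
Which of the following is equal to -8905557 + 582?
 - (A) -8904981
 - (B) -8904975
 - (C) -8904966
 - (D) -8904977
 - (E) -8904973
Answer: B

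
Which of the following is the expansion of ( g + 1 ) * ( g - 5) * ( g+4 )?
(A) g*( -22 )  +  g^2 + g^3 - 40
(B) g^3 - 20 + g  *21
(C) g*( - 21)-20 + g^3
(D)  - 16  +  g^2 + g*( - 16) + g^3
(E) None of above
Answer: C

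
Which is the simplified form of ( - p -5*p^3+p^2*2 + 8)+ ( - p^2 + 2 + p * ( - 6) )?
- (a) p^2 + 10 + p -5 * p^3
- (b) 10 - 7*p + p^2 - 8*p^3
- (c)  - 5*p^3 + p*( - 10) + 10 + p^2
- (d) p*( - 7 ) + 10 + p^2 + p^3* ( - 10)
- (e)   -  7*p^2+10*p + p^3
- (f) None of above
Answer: f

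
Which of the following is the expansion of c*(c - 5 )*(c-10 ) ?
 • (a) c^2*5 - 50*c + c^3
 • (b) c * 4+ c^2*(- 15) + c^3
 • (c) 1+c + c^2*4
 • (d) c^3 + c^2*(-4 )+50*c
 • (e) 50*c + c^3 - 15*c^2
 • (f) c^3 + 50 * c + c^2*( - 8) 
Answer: e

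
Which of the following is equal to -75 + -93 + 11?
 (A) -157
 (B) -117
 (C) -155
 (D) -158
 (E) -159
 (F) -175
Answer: A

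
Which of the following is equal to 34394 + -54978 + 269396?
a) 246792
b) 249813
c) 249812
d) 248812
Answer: d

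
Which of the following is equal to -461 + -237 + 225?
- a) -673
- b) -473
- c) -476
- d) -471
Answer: b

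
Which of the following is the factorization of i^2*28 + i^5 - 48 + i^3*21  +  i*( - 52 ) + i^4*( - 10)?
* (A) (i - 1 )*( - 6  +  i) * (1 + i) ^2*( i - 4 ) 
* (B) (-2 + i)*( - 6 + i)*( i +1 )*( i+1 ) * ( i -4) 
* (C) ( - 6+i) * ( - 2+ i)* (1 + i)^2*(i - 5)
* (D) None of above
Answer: B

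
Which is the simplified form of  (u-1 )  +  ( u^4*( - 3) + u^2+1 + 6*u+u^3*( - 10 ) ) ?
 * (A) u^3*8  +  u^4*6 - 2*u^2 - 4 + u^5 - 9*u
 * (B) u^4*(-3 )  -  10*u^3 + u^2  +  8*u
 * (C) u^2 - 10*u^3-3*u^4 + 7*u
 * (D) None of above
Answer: C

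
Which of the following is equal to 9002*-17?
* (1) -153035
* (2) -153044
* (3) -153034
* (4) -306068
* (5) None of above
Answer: 3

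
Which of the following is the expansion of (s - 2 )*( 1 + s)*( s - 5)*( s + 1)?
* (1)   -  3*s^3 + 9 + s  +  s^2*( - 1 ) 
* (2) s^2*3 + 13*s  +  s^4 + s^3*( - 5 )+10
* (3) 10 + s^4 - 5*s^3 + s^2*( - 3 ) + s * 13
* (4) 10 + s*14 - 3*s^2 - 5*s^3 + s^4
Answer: 3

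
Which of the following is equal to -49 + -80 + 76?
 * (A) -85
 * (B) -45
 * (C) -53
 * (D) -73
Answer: C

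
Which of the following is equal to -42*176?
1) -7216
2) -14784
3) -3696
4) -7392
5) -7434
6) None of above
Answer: 4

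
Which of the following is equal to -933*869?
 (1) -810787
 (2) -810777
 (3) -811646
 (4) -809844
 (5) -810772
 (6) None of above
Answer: 2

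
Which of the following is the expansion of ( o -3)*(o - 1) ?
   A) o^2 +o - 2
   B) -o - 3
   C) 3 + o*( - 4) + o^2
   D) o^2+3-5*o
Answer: C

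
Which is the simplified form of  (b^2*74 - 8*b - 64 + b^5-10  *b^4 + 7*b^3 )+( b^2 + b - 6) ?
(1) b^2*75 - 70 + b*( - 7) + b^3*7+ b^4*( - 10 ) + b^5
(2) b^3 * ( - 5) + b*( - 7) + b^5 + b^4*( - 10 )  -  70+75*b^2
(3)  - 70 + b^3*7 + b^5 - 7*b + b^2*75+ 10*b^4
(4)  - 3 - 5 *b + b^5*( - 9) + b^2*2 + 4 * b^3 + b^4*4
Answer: 1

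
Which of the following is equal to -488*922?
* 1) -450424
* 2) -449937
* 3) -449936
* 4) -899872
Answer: 3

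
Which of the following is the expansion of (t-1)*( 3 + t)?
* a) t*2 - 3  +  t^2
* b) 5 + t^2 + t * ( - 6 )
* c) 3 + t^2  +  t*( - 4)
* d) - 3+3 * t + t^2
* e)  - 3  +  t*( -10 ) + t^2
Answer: a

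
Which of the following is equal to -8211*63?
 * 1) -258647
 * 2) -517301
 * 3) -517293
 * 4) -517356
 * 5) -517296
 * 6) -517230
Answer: 3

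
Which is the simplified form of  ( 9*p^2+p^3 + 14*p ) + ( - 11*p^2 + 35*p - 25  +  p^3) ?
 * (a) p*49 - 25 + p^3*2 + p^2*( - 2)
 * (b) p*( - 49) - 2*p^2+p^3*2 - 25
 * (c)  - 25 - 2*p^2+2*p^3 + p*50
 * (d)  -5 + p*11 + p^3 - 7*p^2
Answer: a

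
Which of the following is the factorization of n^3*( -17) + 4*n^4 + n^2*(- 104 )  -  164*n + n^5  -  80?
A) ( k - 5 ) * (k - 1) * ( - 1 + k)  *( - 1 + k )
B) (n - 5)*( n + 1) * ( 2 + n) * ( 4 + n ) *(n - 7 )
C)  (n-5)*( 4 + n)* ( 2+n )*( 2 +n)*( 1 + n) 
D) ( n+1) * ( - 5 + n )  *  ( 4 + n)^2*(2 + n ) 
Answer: C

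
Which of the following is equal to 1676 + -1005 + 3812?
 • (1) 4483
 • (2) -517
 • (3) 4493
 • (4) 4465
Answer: 1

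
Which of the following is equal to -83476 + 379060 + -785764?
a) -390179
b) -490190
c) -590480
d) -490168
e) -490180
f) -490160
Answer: e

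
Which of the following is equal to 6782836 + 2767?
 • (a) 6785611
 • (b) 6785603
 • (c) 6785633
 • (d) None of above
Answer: b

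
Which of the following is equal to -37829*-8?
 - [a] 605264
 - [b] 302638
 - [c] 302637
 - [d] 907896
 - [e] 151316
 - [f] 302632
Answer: f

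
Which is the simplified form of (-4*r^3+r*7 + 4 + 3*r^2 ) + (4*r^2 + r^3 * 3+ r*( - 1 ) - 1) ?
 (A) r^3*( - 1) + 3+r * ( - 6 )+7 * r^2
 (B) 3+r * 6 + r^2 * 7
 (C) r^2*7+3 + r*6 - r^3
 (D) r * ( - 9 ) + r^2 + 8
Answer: C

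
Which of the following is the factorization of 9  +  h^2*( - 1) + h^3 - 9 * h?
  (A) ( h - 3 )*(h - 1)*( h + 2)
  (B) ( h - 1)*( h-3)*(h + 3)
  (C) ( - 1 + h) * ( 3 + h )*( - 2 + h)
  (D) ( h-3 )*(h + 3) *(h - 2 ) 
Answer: B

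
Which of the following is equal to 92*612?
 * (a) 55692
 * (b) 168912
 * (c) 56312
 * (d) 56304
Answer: d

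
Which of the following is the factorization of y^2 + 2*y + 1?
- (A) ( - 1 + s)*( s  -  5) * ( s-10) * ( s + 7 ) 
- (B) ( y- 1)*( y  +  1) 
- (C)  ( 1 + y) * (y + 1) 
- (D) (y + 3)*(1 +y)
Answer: C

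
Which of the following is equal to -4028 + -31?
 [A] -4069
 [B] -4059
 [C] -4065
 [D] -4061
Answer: B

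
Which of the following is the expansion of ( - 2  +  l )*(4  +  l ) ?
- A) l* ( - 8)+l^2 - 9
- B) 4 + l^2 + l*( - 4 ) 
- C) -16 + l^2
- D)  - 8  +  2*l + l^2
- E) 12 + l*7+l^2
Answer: D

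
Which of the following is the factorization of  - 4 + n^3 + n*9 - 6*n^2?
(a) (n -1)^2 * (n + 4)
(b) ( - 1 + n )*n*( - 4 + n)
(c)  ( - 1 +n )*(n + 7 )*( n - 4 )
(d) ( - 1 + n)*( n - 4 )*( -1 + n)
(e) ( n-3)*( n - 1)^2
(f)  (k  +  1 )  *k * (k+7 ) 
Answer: d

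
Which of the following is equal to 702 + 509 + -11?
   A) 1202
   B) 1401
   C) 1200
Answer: C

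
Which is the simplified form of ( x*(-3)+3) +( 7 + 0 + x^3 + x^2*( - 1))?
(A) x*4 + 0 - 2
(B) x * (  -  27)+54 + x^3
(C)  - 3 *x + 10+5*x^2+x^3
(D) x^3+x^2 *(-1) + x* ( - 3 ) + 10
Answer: D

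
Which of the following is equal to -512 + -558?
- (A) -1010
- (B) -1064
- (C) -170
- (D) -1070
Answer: D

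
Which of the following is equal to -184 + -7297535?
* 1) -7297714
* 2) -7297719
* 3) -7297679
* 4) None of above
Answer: 2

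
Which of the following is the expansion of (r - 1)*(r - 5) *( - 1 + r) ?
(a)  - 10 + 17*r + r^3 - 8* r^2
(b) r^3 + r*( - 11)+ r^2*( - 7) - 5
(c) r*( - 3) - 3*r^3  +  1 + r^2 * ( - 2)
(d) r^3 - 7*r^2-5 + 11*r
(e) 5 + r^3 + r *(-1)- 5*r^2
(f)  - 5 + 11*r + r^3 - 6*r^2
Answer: d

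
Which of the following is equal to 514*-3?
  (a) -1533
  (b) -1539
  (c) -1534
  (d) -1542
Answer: d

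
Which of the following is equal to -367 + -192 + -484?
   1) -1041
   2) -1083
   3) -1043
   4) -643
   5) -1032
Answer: 3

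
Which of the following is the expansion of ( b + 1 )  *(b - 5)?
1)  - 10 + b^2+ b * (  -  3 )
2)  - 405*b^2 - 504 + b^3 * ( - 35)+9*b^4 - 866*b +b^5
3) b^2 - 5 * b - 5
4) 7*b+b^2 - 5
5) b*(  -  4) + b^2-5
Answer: 5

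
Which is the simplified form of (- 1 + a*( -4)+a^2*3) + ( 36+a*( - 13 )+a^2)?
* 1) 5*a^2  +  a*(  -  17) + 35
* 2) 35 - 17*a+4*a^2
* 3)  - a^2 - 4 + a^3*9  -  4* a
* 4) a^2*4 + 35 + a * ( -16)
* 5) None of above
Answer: 2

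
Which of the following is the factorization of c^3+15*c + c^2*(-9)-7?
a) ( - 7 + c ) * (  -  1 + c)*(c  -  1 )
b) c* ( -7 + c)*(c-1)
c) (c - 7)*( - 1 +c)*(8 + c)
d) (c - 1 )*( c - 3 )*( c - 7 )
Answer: a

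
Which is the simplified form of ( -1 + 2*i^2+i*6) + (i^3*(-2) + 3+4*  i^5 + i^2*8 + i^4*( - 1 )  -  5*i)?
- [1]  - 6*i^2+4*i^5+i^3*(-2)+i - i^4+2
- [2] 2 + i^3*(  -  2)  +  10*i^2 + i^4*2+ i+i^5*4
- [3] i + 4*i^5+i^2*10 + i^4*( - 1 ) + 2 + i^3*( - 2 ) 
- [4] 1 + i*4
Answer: 3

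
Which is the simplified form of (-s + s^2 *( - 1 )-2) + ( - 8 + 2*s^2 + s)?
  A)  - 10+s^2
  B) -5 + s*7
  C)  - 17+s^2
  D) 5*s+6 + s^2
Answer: A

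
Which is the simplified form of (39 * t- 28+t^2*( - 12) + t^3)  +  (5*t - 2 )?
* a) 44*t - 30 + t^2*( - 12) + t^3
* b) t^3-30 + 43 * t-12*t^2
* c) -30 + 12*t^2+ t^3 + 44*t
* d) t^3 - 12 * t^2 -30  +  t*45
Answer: a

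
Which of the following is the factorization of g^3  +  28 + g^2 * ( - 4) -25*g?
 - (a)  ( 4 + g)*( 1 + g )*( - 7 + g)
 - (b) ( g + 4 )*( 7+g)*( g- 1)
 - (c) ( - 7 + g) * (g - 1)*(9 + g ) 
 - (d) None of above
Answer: d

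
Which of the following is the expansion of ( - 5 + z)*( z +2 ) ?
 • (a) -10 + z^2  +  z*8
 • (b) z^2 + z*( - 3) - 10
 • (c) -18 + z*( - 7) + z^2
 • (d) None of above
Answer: b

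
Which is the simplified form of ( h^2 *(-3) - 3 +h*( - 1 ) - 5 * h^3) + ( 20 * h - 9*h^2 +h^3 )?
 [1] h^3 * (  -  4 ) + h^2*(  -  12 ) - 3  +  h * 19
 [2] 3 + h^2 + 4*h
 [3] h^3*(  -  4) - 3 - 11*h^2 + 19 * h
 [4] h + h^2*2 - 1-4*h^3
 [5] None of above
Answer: 1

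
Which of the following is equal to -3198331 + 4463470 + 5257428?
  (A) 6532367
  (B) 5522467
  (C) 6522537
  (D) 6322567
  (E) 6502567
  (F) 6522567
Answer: F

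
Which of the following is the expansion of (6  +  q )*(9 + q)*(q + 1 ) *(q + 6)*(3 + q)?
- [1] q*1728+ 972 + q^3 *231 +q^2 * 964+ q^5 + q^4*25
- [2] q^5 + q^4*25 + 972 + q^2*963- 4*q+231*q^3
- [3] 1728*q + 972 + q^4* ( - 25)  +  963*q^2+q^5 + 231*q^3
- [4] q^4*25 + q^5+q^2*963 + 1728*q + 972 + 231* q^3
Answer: 4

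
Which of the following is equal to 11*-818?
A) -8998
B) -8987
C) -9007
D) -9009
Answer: A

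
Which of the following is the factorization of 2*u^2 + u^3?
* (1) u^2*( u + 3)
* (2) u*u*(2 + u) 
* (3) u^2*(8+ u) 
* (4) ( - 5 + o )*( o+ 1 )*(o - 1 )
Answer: 2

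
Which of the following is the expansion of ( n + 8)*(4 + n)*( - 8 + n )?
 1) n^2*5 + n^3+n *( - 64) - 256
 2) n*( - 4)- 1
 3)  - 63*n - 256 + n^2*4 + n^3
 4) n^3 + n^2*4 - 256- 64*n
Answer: 4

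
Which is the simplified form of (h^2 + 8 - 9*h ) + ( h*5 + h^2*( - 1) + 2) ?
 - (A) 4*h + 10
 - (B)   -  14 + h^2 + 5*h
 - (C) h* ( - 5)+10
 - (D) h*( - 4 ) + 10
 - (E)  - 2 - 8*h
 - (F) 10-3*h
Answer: D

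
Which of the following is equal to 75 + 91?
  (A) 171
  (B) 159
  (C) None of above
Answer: C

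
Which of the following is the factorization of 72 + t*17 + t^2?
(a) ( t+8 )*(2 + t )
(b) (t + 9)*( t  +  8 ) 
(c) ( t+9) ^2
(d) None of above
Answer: b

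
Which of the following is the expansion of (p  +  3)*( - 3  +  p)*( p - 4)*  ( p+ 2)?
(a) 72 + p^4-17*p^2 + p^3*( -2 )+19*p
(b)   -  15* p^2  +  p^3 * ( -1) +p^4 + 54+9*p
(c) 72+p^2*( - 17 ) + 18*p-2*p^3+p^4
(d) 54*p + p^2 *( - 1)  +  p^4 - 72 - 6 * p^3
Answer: c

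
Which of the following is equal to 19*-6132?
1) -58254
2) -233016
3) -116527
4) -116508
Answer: 4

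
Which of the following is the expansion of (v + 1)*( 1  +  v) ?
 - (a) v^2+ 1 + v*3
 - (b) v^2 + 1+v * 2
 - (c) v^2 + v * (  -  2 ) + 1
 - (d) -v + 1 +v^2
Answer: b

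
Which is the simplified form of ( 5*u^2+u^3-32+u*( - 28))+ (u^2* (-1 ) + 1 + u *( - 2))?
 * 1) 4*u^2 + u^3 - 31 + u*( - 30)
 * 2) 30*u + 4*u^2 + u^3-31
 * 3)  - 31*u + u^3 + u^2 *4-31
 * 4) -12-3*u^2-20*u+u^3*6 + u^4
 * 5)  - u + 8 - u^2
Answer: 1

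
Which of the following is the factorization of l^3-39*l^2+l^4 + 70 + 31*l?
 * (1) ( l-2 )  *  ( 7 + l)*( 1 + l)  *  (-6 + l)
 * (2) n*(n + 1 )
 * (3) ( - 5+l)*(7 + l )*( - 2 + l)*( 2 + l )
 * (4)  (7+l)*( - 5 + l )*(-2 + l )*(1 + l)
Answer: 4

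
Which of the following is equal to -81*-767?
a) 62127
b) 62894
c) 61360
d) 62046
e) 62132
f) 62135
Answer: a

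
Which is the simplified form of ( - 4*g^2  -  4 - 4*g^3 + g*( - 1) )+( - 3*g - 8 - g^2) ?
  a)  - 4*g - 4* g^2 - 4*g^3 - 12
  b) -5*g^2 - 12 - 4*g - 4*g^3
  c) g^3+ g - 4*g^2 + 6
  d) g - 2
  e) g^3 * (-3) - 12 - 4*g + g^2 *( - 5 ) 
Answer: b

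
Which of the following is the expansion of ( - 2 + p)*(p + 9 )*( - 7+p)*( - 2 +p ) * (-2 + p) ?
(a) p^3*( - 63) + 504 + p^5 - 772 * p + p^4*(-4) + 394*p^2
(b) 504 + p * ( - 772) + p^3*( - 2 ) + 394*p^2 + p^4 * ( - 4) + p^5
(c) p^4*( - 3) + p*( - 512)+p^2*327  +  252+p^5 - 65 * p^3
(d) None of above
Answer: a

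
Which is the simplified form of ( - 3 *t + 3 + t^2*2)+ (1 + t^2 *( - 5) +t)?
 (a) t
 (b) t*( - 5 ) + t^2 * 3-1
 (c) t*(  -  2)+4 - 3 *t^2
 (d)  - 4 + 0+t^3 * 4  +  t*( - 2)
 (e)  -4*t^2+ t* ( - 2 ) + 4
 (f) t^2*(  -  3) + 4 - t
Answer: c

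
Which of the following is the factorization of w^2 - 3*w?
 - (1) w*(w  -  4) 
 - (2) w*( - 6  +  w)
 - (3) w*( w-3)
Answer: 3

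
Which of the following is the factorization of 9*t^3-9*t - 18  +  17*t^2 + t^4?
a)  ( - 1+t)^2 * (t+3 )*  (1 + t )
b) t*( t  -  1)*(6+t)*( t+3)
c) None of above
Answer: c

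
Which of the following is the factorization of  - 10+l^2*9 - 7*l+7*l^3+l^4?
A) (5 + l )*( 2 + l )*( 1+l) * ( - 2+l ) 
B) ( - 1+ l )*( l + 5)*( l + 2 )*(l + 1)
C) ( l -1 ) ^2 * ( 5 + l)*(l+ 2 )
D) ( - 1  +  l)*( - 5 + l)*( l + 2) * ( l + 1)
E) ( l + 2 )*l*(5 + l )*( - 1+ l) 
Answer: B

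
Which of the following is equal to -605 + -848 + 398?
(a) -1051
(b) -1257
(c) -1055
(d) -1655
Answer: c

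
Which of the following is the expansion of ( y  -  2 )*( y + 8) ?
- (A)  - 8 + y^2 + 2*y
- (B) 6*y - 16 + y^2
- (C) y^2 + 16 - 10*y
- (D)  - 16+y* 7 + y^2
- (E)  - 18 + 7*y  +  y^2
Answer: B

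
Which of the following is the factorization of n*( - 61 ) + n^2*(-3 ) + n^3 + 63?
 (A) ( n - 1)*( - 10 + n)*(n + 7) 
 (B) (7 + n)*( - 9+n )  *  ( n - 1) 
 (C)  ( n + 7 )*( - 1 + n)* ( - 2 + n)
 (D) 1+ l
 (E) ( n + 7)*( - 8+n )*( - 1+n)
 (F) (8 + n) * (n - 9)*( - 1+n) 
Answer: B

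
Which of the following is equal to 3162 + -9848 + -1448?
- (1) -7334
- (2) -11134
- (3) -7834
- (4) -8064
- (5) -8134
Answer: 5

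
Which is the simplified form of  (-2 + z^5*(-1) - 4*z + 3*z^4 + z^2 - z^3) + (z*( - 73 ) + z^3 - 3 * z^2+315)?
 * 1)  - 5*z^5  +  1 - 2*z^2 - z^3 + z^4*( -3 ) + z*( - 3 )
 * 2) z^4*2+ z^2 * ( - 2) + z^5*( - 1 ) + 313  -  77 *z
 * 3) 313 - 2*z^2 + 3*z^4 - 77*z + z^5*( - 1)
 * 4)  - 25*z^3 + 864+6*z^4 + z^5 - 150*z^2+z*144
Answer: 3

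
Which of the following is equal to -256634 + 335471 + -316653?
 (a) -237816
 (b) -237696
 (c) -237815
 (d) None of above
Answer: a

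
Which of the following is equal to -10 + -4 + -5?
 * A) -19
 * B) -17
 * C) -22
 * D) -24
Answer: A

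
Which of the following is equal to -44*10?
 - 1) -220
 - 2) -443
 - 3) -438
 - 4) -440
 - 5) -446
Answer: 4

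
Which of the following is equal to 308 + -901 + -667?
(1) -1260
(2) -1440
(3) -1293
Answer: 1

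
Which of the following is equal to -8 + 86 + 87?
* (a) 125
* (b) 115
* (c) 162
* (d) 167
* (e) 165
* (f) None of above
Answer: e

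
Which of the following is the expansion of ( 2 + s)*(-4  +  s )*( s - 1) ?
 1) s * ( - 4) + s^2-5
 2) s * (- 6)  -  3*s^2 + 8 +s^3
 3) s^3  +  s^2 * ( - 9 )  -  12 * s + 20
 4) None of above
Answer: 2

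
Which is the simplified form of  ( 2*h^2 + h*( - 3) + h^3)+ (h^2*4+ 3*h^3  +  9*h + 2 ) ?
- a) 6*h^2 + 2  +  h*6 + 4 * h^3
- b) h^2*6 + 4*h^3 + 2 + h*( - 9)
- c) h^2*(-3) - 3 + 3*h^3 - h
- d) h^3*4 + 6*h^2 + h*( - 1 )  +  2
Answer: a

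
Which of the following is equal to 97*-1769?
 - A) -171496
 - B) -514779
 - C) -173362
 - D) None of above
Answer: D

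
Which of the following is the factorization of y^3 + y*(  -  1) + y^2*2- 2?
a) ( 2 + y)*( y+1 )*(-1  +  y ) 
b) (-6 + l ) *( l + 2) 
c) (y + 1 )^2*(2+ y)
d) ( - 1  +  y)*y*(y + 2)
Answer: a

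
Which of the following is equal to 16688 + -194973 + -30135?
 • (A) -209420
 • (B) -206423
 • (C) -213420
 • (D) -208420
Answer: D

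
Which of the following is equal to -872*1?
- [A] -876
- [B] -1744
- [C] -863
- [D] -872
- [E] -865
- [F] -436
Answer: D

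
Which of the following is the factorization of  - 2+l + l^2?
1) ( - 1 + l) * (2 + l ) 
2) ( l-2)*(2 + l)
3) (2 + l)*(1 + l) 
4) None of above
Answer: 1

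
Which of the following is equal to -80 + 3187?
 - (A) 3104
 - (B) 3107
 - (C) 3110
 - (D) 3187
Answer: B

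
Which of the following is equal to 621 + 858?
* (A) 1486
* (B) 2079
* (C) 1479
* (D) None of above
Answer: C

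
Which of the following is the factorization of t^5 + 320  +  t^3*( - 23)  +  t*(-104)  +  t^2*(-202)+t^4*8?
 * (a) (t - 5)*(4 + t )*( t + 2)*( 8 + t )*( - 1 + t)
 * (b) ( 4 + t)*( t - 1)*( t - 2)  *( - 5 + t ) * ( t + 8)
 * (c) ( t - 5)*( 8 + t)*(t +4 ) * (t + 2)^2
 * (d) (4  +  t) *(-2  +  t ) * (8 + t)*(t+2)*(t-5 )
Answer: a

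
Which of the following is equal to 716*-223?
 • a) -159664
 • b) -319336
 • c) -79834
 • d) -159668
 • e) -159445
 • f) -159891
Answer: d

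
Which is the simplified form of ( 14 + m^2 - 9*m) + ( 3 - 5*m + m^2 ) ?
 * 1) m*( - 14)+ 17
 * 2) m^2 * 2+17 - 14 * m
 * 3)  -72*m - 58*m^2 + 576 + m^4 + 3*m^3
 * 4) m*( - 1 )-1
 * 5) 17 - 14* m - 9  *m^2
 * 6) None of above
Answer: 2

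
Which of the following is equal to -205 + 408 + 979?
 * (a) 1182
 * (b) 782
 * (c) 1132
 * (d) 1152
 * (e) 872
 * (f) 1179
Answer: a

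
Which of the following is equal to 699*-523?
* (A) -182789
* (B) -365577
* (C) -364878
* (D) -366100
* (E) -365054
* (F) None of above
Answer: B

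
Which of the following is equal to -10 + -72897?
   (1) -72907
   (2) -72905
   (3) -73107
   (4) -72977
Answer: 1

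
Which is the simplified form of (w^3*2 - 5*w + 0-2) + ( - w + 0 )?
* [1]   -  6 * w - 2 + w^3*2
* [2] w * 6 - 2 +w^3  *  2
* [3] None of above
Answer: 1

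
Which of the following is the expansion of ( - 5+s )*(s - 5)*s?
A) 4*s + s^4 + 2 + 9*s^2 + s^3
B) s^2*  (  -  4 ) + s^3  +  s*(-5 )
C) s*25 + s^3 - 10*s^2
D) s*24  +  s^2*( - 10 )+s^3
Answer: C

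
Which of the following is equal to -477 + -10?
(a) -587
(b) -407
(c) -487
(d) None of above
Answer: c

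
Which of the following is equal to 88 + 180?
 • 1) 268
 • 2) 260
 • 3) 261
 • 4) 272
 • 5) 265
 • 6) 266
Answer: 1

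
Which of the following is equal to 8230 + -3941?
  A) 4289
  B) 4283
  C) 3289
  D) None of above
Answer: A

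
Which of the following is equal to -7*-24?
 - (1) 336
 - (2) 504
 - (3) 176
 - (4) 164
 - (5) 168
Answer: 5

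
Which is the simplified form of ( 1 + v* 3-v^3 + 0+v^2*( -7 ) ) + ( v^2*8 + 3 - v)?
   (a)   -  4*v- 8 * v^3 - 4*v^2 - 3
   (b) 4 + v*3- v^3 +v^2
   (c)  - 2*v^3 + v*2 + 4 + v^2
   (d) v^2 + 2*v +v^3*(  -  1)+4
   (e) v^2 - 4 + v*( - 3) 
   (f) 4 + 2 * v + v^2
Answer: d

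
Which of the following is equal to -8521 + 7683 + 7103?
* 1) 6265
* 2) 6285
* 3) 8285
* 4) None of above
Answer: 1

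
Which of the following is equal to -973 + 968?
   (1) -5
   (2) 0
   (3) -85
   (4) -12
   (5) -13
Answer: 1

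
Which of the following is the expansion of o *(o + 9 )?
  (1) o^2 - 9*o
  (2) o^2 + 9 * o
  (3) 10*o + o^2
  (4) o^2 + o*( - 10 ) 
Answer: 2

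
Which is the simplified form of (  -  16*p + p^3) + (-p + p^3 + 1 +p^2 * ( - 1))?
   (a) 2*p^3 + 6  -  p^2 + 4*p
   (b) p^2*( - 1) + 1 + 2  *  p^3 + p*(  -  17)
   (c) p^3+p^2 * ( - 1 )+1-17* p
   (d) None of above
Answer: b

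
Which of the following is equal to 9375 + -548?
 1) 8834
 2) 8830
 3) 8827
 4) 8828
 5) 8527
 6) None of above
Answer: 3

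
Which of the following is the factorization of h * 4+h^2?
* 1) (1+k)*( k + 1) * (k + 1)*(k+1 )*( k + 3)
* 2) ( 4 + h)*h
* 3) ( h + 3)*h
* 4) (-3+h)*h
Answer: 2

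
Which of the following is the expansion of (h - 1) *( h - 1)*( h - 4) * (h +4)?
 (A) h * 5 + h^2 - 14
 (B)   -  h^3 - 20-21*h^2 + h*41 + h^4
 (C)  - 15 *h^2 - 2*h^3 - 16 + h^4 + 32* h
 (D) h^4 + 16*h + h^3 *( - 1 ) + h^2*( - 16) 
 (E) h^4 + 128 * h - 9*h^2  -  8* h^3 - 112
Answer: C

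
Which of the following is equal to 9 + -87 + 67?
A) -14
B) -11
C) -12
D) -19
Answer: B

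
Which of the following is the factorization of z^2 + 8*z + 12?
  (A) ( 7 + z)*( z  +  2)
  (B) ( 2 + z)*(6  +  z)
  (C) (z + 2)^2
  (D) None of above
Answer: B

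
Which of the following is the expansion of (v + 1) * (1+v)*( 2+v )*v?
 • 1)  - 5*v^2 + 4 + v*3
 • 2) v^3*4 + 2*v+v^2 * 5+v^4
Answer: 2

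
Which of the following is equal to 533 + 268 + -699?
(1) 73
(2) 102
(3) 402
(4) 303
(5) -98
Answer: 2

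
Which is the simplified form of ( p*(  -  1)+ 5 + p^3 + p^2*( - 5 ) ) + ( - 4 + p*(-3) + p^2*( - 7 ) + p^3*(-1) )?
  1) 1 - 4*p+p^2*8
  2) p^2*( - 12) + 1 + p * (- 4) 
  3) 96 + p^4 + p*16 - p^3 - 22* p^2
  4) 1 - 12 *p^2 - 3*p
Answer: 2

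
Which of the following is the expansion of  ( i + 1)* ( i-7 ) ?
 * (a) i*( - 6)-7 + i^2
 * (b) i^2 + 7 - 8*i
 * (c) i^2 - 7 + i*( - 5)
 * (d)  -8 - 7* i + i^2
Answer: a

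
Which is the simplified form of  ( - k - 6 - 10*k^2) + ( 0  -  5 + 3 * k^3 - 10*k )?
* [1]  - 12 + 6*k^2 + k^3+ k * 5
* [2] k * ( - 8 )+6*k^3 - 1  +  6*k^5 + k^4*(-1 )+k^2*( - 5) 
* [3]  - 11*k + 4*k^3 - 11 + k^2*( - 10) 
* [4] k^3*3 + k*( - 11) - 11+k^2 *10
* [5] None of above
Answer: 5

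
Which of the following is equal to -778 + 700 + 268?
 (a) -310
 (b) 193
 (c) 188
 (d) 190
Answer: d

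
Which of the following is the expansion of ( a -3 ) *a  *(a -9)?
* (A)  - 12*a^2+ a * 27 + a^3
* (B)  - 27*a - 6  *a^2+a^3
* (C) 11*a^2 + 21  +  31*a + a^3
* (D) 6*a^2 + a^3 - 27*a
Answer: A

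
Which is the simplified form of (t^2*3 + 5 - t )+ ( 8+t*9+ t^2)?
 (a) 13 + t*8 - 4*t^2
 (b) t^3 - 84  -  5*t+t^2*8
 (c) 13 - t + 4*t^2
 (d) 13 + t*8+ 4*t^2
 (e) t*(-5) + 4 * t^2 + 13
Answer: d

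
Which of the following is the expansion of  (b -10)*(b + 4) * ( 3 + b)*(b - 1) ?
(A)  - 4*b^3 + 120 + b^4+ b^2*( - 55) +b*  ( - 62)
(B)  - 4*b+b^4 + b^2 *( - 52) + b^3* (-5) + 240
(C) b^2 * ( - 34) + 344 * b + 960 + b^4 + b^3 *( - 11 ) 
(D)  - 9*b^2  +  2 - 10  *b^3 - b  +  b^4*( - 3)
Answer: A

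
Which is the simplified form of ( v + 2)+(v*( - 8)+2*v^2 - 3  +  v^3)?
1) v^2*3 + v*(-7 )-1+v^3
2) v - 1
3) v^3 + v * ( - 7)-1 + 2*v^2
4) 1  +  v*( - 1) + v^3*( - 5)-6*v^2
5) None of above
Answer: 3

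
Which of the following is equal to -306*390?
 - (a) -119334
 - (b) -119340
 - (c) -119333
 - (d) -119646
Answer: b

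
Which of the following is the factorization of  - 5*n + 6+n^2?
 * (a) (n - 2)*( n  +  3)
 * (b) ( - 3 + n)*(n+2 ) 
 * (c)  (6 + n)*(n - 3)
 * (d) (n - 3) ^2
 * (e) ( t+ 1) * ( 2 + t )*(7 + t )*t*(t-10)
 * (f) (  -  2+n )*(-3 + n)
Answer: f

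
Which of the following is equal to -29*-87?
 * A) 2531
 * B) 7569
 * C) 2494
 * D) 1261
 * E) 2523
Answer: E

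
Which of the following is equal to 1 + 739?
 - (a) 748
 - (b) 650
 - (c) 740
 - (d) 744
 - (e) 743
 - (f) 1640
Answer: c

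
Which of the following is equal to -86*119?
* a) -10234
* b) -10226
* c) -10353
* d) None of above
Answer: a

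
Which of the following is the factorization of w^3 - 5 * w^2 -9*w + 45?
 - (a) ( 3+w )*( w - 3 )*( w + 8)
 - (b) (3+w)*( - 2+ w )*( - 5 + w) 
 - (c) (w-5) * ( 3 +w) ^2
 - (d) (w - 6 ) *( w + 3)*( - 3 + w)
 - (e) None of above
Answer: e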